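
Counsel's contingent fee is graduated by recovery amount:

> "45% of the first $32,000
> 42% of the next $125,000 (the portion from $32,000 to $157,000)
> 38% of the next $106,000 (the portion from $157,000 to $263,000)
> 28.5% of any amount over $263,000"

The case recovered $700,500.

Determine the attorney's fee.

First $32,000 at 45% = $14,400.00
Next $125,000 at 42% = $52,500.00
Next $106,000 at 38% = $40,280.00
Remaining $437,500 at 28.5% = $124,687.50
Fee: $14,400.00 + $52,500.00 + $40,280.00 + $124,687.50 = $231,867.50

$231,867.50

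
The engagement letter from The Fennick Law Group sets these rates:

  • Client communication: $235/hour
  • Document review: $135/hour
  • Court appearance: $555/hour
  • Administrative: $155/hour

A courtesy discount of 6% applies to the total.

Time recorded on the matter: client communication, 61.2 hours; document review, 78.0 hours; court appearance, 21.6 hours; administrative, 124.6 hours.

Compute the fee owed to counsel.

Client communication: 61.2 × $235 = $14,382.00
Document review: 78.0 × $135 = $10,530.00
Court appearance: 21.6 × $555 = $11,988.00
Administrative: 124.6 × $155 = $19,313.00
Subtotal: $56,213.00
Less 6% discount: −$3,372.78
Total: $56,213.00 − $3,372.78 = $52,840.22

$52,840.22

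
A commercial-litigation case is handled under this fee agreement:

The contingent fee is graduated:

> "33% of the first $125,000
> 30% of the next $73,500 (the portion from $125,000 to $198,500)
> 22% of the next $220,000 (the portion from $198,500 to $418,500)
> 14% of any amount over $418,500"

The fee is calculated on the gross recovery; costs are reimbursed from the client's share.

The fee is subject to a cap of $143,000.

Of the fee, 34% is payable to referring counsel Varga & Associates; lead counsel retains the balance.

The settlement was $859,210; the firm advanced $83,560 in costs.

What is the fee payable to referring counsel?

$48,620.00

Fee base is the gross recovery, $859,210; costs are reimbursed separately.
First $125,000 at 33% = $41,250.00
Next $73,500 at 30% = $22,050.00
Next $220,000 at 22% = $48,400.00
Remaining $440,710 at 14% = $61,699.40
Fee: $41,250.00 + $22,050.00 + $48,400.00 + $61,699.40 = $173,399.40
$173,399.40 exceeds the $143,000 cap, so the fee is capped at $143,000.00.
Referral share: 34% of $143,000.00 = $48,620.00; lead counsel retains $143,000.00 − $48,620.00 = $94,380.00.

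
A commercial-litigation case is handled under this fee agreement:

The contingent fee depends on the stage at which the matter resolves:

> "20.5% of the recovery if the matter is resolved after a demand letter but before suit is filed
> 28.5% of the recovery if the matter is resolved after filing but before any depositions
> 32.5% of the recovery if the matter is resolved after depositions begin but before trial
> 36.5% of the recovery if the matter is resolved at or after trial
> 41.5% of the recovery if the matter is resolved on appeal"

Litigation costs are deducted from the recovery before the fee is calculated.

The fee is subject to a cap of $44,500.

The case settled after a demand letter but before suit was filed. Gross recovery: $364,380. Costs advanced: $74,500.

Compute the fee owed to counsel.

$44,500.00

Fee base (net of costs): $364,380 − $74,500 = $289,880
The matter settled after a demand letter but before suit was filed, so the 20.5% rate applies.
$289,880 × 20.5% = $59,425.40
$59,425.40 exceeds the $44,500 cap, so the fee is capped at $44,500.00.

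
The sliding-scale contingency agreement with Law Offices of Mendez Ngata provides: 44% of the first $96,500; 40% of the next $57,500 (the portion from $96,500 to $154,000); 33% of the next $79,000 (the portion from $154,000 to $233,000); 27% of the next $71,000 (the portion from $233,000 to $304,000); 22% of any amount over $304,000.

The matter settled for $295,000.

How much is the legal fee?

$108,270.00

First $96,500 at 44% = $42,460.00
Next $57,500 at 40% = $23,000.00
Next $79,000 at 33% = $26,070.00
Remaining $62,000 at 27% = $16,740.00
Fee: $42,460.00 + $23,000.00 + $26,070.00 + $16,740.00 = $108,270.00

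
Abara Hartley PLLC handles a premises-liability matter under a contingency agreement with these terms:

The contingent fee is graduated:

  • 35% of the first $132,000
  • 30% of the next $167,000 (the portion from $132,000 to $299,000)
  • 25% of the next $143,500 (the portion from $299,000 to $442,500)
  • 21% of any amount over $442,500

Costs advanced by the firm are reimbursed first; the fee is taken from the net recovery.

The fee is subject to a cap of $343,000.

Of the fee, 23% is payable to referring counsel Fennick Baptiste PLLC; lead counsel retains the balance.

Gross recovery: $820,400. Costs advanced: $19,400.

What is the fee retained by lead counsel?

Fee base (net of costs): $820,400 − $19,400 = $801,000
First $132,000 at 35% = $46,200.00
Next $167,000 at 30% = $50,100.00
Next $143,500 at 25% = $35,875.00
Remaining $358,500 at 21% = $75,285.00
Fee: $46,200.00 + $50,100.00 + $35,875.00 + $75,285.00 = $207,460.00
$207,460.00 is under the $343,000 cap.
Referral share: 23% of $207,460.00 = $47,715.80; lead counsel retains $207,460.00 − $47,715.80 = $159,744.20.

$159,744.20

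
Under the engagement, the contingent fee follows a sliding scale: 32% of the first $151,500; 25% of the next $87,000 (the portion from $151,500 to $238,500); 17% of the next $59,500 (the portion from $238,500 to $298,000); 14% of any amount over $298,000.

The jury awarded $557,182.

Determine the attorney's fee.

$116,630.48

First $151,500 at 32% = $48,480.00
Next $87,000 at 25% = $21,750.00
Next $59,500 at 17% = $10,115.00
Remaining $259,182 at 14% = $36,285.48
Fee: $48,480.00 + $21,750.00 + $10,115.00 + $36,285.48 = $116,630.48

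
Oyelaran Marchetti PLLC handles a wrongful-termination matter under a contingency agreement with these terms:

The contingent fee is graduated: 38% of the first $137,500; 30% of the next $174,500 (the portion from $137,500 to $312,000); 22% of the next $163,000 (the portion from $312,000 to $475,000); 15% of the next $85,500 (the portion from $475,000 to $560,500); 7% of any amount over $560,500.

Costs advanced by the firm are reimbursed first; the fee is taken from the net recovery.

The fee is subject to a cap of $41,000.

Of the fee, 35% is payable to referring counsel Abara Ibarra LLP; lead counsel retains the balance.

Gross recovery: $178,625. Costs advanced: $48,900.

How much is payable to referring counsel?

Fee base (net of costs): $178,625 − $48,900 = $129,725
First $129,725 at 38% = $49,295.50
$49,295.50 exceeds the $41,000 cap, so the fee is capped at $41,000.00.
Referral share: 35% of $41,000.00 = $14,350.00; lead counsel retains $41,000.00 − $14,350.00 = $26,650.00.

$14,350.00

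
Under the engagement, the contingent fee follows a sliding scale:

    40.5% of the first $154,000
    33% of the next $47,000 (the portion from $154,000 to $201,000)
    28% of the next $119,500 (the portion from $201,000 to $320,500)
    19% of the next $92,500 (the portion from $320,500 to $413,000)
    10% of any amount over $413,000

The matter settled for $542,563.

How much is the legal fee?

First $154,000 at 40.5% = $62,370.00
Next $47,000 at 33% = $15,510.00
Next $119,500 at 28% = $33,460.00
Next $92,500 at 19% = $17,575.00
Remaining $129,563 at 10% = $12,956.30
Fee: $62,370.00 + $15,510.00 + $33,460.00 + $17,575.00 + $12,956.30 = $141,871.30

$141,871.30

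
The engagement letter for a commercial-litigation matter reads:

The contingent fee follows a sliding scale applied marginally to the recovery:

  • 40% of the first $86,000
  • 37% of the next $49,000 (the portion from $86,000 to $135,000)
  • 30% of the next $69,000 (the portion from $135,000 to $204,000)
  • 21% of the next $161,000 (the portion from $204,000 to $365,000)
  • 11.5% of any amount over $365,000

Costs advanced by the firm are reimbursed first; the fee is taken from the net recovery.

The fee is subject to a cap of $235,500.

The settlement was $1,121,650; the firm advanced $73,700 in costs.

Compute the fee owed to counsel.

$185,579.25

Fee base (net of costs): $1,121,650 − $73,700 = $1,047,950
First $86,000 at 40% = $34,400.00
Next $49,000 at 37% = $18,130.00
Next $69,000 at 30% = $20,700.00
Next $161,000 at 21% = $33,810.00
Remaining $682,950 at 11.5% = $78,539.25
Fee: $34,400.00 + $18,130.00 + $20,700.00 + $33,810.00 + $78,539.25 = $185,579.25
$185,579.25 is under the $235,500 cap.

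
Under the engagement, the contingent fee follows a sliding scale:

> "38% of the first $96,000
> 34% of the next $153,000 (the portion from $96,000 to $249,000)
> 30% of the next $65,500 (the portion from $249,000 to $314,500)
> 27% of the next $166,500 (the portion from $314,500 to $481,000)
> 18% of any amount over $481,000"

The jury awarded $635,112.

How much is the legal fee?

First $96,000 at 38% = $36,480.00
Next $153,000 at 34% = $52,020.00
Next $65,500 at 30% = $19,650.00
Next $166,500 at 27% = $44,955.00
Remaining $154,112 at 18% = $27,740.16
Fee: $36,480.00 + $52,020.00 + $19,650.00 + $44,955.00 + $27,740.16 = $180,845.16

$180,845.16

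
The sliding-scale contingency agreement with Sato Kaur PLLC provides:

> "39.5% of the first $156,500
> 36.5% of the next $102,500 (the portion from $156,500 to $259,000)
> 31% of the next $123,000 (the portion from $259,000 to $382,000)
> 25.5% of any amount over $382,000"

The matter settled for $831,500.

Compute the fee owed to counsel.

First $156,500 at 39.5% = $61,817.50
Next $102,500 at 36.5% = $37,412.50
Next $123,000 at 31% = $38,130.00
Remaining $449,500 at 25.5% = $114,622.50
Fee: $61,817.50 + $37,412.50 + $38,130.00 + $114,622.50 = $251,982.50

$251,982.50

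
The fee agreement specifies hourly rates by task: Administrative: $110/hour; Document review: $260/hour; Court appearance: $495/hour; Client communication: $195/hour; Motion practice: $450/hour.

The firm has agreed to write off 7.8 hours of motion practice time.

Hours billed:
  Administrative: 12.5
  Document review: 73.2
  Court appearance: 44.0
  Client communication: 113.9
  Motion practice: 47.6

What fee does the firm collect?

Administrative: 12.5 × $110 = $1,375.00
Document review: 73.2 × $260 = $19,032.00
Court appearance: 44.0 × $495 = $21,780.00
Client communication: 113.9 × $195 = $22,210.50
Motion practice: 47.6 × $450 = $21,420.00
Subtotal: $85,817.50
Write-off: 7.8 × $450 = $3,510.00
Total: $85,817.50 − $3,510.00 = $82,307.50

$82,307.50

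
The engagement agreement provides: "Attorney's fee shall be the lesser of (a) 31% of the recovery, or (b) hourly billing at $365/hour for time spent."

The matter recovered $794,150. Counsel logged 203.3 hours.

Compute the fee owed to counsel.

(a) 31% of $794,150 = $246,186.50
(b) 203.3 × $365 = $74,204.50
The lesser is (b): $74,204.50.

$74,204.50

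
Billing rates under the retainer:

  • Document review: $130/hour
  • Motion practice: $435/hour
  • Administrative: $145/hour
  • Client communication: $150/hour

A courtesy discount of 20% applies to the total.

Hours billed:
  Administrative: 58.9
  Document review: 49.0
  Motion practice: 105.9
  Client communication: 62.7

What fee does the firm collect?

$56,305.60

Document review: 49.0 × $130 = $6,370.00
Motion practice: 105.9 × $435 = $46,066.50
Administrative: 58.9 × $145 = $8,540.50
Client communication: 62.7 × $150 = $9,405.00
Subtotal: $70,382.00
Less 20% discount: −$14,076.40
Total: $70,382.00 − $14,076.40 = $56,305.60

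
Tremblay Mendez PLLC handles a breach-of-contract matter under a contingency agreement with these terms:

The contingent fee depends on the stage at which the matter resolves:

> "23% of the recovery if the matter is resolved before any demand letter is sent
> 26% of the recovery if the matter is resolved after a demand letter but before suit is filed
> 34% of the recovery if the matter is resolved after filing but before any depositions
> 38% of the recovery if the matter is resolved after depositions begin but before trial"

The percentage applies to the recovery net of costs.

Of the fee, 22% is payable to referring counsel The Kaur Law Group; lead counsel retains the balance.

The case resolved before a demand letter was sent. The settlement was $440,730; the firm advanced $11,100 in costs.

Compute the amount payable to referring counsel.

$21,739.28

Fee base (net of costs): $440,730 − $11,100 = $429,630
The matter resolved before a demand letter was sent, so the 23% rate applies.
$429,630 × 23% = $98,814.90
Referral share: 22% of $98,814.90 = $21,739.28; lead counsel retains $98,814.90 − $21,739.28 = $77,075.62.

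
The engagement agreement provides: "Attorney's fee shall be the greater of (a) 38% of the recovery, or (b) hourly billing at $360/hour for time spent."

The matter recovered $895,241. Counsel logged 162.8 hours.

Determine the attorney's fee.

$340,191.58

(a) 38% of $895,241 = $340,191.58
(b) 162.8 × $360 = $58,608.00
The greater is (a): $340,191.58.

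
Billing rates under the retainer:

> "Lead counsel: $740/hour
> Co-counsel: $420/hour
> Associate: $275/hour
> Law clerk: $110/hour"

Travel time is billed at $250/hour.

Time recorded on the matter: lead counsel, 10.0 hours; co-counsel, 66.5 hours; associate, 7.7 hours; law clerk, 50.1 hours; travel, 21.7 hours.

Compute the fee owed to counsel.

$48,383.50

Lead counsel: 10.0 × $740 = $7,400.00
Co-counsel: 66.5 × $420 = $27,930.00
Associate: 7.7 × $275 = $2,117.50
Law clerk: 50.1 × $110 = $5,511.00
Subtotal: $7,400.00 + $27,930.00 + $2,117.50 + $5,511.00 = $42,958.50
Travel: 21.7 × $250 = $5,425.00
Total: $42,958.50 + $5,425.00 = $48,383.50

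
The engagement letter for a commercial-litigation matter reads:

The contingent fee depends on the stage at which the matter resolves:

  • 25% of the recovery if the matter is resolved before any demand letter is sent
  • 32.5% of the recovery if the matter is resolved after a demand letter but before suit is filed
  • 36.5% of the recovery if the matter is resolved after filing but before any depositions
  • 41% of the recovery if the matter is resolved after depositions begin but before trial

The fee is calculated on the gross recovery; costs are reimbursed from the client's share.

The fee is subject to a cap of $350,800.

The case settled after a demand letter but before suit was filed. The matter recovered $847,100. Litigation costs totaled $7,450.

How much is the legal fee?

$275,307.50

Fee base is the gross recovery, $847,100; costs are reimbursed separately.
The matter settled after a demand letter but before suit was filed, so the 32.5% rate applies.
$847,100 × 32.5% = $275,307.50
$275,307.50 is under the $350,800 cap.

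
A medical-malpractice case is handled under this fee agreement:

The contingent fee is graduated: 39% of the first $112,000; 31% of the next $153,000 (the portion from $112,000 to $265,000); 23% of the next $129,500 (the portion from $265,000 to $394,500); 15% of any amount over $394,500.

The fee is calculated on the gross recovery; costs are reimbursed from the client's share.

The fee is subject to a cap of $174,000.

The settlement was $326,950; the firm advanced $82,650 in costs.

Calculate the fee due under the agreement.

Fee base is the gross recovery, $326,950; costs are reimbursed separately.
First $112,000 at 39% = $43,680.00
Next $153,000 at 31% = $47,430.00
Remaining $61,950 at 23% = $14,248.50
Fee: $43,680.00 + $47,430.00 + $14,248.50 = $105,358.50
$105,358.50 is under the $174,000 cap.

$105,358.50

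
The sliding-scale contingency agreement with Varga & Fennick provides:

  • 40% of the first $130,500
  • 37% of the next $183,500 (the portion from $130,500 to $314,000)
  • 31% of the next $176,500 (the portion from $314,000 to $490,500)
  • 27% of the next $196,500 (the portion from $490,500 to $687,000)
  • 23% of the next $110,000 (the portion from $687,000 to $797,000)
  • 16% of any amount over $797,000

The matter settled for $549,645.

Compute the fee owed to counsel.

First $130,500 at 40% = $52,200.00
Next $183,500 at 37% = $67,895.00
Next $176,500 at 31% = $54,715.00
Remaining $59,145 at 27% = $15,969.15
Fee: $52,200.00 + $67,895.00 + $54,715.00 + $15,969.15 = $190,779.15

$190,779.15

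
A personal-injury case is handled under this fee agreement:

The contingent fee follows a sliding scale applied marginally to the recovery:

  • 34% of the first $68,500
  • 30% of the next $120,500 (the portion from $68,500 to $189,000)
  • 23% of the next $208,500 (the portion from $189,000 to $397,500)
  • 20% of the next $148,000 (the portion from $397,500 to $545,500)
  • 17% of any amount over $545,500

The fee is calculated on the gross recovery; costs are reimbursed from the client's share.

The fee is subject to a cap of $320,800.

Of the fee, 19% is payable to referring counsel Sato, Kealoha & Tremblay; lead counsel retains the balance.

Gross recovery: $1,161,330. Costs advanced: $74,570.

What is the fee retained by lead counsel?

$195,765.74

Fee base is the gross recovery, $1,161,330; costs are reimbursed separately.
First $68,500 at 34% = $23,290.00
Next $120,500 at 30% = $36,150.00
Next $208,500 at 23% = $47,955.00
Next $148,000 at 20% = $29,600.00
Remaining $615,830 at 17% = $104,691.10
Fee: $23,290.00 + $36,150.00 + $47,955.00 + $29,600.00 + $104,691.10 = $241,686.10
$241,686.10 is under the $320,800 cap.
Referral share: 19% of $241,686.10 = $45,920.36; lead counsel retains $241,686.10 − $45,920.36 = $195,765.74.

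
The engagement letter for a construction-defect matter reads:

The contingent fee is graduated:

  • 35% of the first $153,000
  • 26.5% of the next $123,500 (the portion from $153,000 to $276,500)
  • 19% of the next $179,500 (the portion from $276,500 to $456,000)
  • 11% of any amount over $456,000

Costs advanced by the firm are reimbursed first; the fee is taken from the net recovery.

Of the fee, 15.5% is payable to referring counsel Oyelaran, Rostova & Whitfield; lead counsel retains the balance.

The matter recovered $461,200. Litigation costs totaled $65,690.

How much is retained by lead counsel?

Fee base (net of costs): $461,200 − $65,690 = $395,510
First $153,000 at 35% = $53,550.00
Next $123,500 at 26.5% = $32,727.50
Remaining $119,010 at 19% = $22,611.90
Fee: $53,550.00 + $32,727.50 + $22,611.90 = $108,889.40
Referral share: 15.5% of $108,889.40 = $16,877.86; lead counsel retains $108,889.40 − $16,877.86 = $92,011.54.

$92,011.54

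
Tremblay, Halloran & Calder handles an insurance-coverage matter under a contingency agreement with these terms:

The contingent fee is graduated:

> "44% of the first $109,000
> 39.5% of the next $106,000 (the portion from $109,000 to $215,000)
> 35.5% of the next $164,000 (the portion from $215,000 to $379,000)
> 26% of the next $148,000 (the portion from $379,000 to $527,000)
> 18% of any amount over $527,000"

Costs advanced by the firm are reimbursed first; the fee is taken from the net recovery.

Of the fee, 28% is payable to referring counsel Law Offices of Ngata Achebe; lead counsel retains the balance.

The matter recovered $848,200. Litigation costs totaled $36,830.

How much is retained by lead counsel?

$171,155.95

Fee base (net of costs): $848,200 − $36,830 = $811,370
First $109,000 at 44% = $47,960.00
Next $106,000 at 39.5% = $41,870.00
Next $164,000 at 35.5% = $58,220.00
Next $148,000 at 26% = $38,480.00
Remaining $284,370 at 18% = $51,186.60
Fee: $47,960.00 + $41,870.00 + $58,220.00 + $38,480.00 + $51,186.60 = $237,716.60
Referral share: 28% of $237,716.60 = $66,560.65; lead counsel retains $237,716.60 − $66,560.65 = $171,155.95.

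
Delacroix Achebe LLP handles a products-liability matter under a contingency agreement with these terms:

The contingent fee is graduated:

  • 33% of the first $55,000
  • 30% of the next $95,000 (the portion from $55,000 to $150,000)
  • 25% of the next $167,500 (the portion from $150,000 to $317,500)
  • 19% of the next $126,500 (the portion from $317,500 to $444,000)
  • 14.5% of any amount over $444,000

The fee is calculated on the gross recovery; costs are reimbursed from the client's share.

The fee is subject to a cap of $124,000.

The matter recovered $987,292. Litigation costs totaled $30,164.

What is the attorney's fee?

$124,000.00

Fee base is the gross recovery, $987,292; costs are reimbursed separately.
First $55,000 at 33% = $18,150.00
Next $95,000 at 30% = $28,500.00
Next $167,500 at 25% = $41,875.00
Next $126,500 at 19% = $24,035.00
Remaining $543,292 at 14.5% = $78,777.34
Fee: $18,150.00 + $28,500.00 + $41,875.00 + $24,035.00 + $78,777.34 = $191,337.34
$191,337.34 exceeds the $124,000 cap, so the fee is capped at $124,000.00.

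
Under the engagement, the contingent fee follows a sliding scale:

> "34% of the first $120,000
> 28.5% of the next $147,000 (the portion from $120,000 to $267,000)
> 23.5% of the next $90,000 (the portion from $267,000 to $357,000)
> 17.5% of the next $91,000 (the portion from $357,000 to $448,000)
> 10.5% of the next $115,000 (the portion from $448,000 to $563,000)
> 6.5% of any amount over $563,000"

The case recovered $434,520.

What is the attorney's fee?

$117,411.00

First $120,000 at 34% = $40,800.00
Next $147,000 at 28.5% = $41,895.00
Next $90,000 at 23.5% = $21,150.00
Remaining $77,520 at 17.5% = $13,566.00
Fee: $40,800.00 + $41,895.00 + $21,150.00 + $13,566.00 = $117,411.00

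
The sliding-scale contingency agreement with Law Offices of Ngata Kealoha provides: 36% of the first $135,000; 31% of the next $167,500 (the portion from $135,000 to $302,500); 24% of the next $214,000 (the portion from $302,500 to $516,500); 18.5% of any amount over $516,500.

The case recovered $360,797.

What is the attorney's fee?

First $135,000 at 36% = $48,600.00
Next $167,500 at 31% = $51,925.00
Remaining $58,297 at 24% = $13,991.28
Fee: $48,600.00 + $51,925.00 + $13,991.28 = $114,516.28

$114,516.28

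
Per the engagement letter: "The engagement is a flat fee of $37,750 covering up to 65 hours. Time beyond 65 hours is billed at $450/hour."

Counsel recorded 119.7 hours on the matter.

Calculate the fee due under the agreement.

Flat fee: $37,750.00
Excess hours: 119.7 − 65 = 54.7
Overrun: 54.7 × $450 = $24,615.00
Total: $37,750.00 + $24,615.00 = $62,365.00

$62,365.00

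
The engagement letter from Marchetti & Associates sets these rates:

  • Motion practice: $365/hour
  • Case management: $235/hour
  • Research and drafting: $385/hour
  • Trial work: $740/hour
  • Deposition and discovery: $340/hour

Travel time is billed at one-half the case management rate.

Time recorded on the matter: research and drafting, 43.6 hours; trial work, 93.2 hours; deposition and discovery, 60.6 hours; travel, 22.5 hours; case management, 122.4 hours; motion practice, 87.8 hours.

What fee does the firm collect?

Motion practice: 87.8 × $365 = $32,047.00
Case management: 122.4 × $235 = $28,764.00
Research and drafting: 43.6 × $385 = $16,786.00
Trial work: 93.2 × $740 = $68,968.00
Deposition and discovery: 60.6 × $340 = $20,604.00
Subtotal: $32,047.00 + $28,764.00 + $16,786.00 + $68,968.00 + $20,604.00 = $167,169.00
Travel: 22.5 × ($235 ÷ 2) = 22.5 × $117.50 = $2,643.75
Total: $167,169.00 + $2,643.75 = $169,812.75

$169,812.75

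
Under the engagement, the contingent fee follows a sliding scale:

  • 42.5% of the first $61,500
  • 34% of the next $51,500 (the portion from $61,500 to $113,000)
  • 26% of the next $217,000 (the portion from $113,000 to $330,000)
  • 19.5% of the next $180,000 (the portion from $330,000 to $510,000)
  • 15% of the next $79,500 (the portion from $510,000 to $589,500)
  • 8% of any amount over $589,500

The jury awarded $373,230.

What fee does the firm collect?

$108,497.35

First $61,500 at 42.5% = $26,137.50
Next $51,500 at 34% = $17,510.00
Next $217,000 at 26% = $56,420.00
Remaining $43,230 at 19.5% = $8,429.85
Fee: $26,137.50 + $17,510.00 + $56,420.00 + $8,429.85 = $108,497.35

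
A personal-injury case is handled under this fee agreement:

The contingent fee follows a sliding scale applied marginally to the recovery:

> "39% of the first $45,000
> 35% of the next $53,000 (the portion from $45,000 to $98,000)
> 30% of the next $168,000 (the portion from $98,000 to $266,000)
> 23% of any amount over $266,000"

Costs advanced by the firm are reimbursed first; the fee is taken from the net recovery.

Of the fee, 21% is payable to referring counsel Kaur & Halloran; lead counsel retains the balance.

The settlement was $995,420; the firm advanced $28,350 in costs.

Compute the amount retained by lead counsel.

Fee base (net of costs): $995,420 − $28,350 = $967,070
First $45,000 at 39% = $17,550.00
Next $53,000 at 35% = $18,550.00
Next $168,000 at 30% = $50,400.00
Remaining $701,070 at 23% = $161,246.10
Fee: $17,550.00 + $18,550.00 + $50,400.00 + $161,246.10 = $247,746.10
Referral share: 21% of $247,746.10 = $52,026.68; lead counsel retains $247,746.10 − $52,026.68 = $195,719.42.

$195,719.42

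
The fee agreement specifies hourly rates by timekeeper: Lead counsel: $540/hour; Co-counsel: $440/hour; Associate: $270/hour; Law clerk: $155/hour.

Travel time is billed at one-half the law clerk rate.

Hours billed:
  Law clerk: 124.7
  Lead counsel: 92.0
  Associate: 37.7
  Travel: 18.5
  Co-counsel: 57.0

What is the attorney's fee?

Lead counsel: 92.0 × $540 = $49,680.00
Co-counsel: 57.0 × $440 = $25,080.00
Associate: 37.7 × $270 = $10,179.00
Law clerk: 124.7 × $155 = $19,328.50
Subtotal: $49,680.00 + $25,080.00 + $10,179.00 + $19,328.50 = $104,267.50
Travel: 18.5 × ($155 ÷ 2) = 18.5 × $77.50 = $1,433.75
Total: $104,267.50 + $1,433.75 = $105,701.25

$105,701.25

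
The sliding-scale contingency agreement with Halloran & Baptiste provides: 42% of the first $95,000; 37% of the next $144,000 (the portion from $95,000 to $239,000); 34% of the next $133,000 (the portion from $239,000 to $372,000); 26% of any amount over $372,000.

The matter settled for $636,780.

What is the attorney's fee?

First $95,000 at 42% = $39,900.00
Next $144,000 at 37% = $53,280.00
Next $133,000 at 34% = $45,220.00
Remaining $264,780 at 26% = $68,842.80
Fee: $39,900.00 + $53,280.00 + $45,220.00 + $68,842.80 = $207,242.80

$207,242.80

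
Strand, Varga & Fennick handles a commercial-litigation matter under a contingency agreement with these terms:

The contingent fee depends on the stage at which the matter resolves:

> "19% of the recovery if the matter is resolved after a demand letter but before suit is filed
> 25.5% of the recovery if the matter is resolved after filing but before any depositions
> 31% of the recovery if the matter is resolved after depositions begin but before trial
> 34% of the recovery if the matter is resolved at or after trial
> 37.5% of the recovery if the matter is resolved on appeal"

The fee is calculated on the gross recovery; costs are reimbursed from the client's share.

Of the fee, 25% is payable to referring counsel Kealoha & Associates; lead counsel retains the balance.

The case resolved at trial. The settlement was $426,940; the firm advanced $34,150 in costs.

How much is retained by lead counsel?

$108,869.70

Fee base is the gross recovery, $426,940; costs are reimbursed separately.
The matter resolved at trial, so the 34% rate applies.
$426,940 × 34% = $145,159.60
Referral share: 25% of $145,159.60 = $36,289.90; lead counsel retains $145,159.60 − $36,289.90 = $108,869.70.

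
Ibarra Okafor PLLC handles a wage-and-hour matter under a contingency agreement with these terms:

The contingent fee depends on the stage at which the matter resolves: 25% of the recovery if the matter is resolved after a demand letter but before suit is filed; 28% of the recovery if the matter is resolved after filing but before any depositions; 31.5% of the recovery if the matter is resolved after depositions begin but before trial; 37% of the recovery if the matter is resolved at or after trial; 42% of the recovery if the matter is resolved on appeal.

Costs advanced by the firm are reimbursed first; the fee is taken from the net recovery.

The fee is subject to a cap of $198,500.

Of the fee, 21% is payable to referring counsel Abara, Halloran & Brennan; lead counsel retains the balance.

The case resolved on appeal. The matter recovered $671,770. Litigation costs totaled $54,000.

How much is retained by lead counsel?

$156,815.00

Fee base (net of costs): $671,770 − $54,000 = $617,770
The matter resolved on appeal, so the 42% rate applies.
$617,770 × 42% = $259,463.40
$259,463.40 exceeds the $198,500 cap, so the fee is capped at $198,500.00.
Referral share: 21% of $198,500.00 = $41,685.00; lead counsel retains $198,500.00 − $41,685.00 = $156,815.00.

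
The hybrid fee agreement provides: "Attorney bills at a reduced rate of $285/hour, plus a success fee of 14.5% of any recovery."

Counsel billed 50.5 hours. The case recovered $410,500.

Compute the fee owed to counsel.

$73,915.00

Hourly: 50.5 × $285 = $14,392.50
Success fee: 14.5% of $410,500 = $59,522.50
Total: $14,392.50 + $59,522.50 = $73,915.00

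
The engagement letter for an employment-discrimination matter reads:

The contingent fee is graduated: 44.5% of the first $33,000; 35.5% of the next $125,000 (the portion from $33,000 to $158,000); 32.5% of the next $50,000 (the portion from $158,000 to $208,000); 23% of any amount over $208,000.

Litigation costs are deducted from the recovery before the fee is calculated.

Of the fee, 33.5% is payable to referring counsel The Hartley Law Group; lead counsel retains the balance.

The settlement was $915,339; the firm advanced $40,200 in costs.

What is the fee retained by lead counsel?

$152,120.06

Fee base (net of costs): $915,339 − $40,200 = $875,139
First $33,000 at 44.5% = $14,685.00
Next $125,000 at 35.5% = $44,375.00
Next $50,000 at 32.5% = $16,250.00
Remaining $667,139 at 23% = $153,441.97
Fee: $14,685.00 + $44,375.00 + $16,250.00 + $153,441.97 = $228,751.97
Referral share: 33.5% of $228,751.97 = $76,631.91; lead counsel retains $228,751.97 − $76,631.91 = $152,120.06.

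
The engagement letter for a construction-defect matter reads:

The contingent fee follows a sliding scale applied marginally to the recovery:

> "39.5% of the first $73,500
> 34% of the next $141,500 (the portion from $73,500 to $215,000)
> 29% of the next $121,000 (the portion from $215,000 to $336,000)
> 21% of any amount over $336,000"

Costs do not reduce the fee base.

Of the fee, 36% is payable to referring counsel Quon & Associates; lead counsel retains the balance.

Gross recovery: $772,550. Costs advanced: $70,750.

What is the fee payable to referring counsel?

$73,406.88

Fee base is the gross recovery, $772,550; costs are reimbursed separately.
First $73,500 at 39.5% = $29,032.50
Next $141,500 at 34% = $48,110.00
Next $121,000 at 29% = $35,090.00
Remaining $436,550 at 21% = $91,675.50
Fee: $29,032.50 + $48,110.00 + $35,090.00 + $91,675.50 = $203,908.00
Referral share: 36% of $203,908.00 = $73,406.88; lead counsel retains $203,908.00 − $73,406.88 = $130,501.12.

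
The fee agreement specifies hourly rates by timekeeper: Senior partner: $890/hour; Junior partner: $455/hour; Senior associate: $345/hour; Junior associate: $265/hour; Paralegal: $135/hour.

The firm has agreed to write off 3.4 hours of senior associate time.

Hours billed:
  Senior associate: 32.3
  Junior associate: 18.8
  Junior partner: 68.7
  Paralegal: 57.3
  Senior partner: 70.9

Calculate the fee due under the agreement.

Senior partner: 70.9 × $890 = $63,101.00
Junior partner: 68.7 × $455 = $31,258.50
Senior associate: 32.3 × $345 = $11,143.50
Junior associate: 18.8 × $265 = $4,982.00
Paralegal: 57.3 × $135 = $7,735.50
Subtotal: $118,220.50
Write-off: 3.4 × $345 = $1,173.00
Total: $118,220.50 − $1,173.00 = $117,047.50

$117,047.50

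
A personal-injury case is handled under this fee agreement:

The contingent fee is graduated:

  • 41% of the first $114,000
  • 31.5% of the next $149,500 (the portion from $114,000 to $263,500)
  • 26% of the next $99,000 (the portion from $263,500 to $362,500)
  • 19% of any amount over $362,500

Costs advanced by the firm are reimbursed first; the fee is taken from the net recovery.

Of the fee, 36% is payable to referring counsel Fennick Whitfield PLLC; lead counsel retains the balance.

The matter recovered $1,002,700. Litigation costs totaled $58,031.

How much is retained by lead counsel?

$147,318.15

Fee base (net of costs): $1,002,700 − $58,031 = $944,669
First $114,000 at 41% = $46,740.00
Next $149,500 at 31.5% = $47,092.50
Next $99,000 at 26% = $25,740.00
Remaining $582,169 at 19% = $110,612.11
Fee: $46,740.00 + $47,092.50 + $25,740.00 + $110,612.11 = $230,184.61
Referral share: 36% of $230,184.61 = $82,866.46; lead counsel retains $230,184.61 − $82,866.46 = $147,318.15.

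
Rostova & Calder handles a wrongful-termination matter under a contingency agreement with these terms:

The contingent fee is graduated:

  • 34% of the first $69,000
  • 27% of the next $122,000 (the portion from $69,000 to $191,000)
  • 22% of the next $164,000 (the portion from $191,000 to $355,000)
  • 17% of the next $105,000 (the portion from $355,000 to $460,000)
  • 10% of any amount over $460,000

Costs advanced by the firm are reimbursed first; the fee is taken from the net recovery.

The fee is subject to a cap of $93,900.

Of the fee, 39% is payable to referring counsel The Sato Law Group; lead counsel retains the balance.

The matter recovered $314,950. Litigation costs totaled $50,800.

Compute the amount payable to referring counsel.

Fee base (net of costs): $314,950 − $50,800 = $264,150
First $69,000 at 34% = $23,460.00
Next $122,000 at 27% = $32,940.00
Remaining $73,150 at 22% = $16,093.00
Fee: $23,460.00 + $32,940.00 + $16,093.00 = $72,493.00
$72,493.00 is under the $93,900 cap.
Referral share: 39% of $72,493.00 = $28,272.27; lead counsel retains $72,493.00 − $28,272.27 = $44,220.73.

$28,272.27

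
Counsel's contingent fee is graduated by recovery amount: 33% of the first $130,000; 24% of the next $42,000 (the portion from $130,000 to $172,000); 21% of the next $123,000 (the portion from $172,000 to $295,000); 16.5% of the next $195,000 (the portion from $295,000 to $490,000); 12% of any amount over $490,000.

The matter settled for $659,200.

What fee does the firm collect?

First $130,000 at 33% = $42,900.00
Next $42,000 at 24% = $10,080.00
Next $123,000 at 21% = $25,830.00
Next $195,000 at 16.5% = $32,175.00
Remaining $169,200 at 12% = $20,304.00
Fee: $42,900.00 + $10,080.00 + $25,830.00 + $32,175.00 + $20,304.00 = $131,289.00

$131,289.00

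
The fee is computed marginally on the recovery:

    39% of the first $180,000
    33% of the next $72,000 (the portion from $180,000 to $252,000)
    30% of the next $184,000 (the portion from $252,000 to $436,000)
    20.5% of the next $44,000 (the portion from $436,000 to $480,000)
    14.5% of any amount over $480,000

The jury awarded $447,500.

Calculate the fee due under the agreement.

$151,517.50

First $180,000 at 39% = $70,200.00
Next $72,000 at 33% = $23,760.00
Next $184,000 at 30% = $55,200.00
Remaining $11,500 at 20.5% = $2,357.50
Fee: $70,200.00 + $23,760.00 + $55,200.00 + $2,357.50 = $151,517.50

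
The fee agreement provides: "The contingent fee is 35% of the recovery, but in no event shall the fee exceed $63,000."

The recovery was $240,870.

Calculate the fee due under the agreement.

35% of $240,870 = $84,304.50
That exceeds the $63,000 cap, so the fee is capped at $63,000.

$63,000.00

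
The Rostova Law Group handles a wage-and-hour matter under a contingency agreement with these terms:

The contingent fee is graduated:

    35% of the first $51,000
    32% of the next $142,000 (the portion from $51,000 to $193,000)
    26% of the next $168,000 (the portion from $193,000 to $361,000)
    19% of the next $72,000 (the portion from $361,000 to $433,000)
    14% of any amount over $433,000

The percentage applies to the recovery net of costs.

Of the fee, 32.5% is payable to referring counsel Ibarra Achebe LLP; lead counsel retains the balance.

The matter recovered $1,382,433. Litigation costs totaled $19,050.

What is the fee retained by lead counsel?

Fee base (net of costs): $1,382,433 − $19,050 = $1,363,383
First $51,000 at 35% = $17,850.00
Next $142,000 at 32% = $45,440.00
Next $168,000 at 26% = $43,680.00
Next $72,000 at 19% = $13,680.00
Remaining $930,383 at 14% = $130,253.62
Fee: $17,850.00 + $45,440.00 + $43,680.00 + $13,680.00 + $130,253.62 = $250,903.62
Referral share: 32.5% of $250,903.62 = $81,543.68; lead counsel retains $250,903.62 − $81,543.68 = $169,359.94.

$169,359.94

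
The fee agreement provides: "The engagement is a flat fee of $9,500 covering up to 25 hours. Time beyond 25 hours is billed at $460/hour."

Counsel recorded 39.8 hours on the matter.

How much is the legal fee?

Flat fee: $9,500.00
Excess hours: 39.8 − 25 = 14.8
Overrun: 14.8 × $460 = $6,808.00
Total: $9,500.00 + $6,808.00 = $16,308.00

$16,308.00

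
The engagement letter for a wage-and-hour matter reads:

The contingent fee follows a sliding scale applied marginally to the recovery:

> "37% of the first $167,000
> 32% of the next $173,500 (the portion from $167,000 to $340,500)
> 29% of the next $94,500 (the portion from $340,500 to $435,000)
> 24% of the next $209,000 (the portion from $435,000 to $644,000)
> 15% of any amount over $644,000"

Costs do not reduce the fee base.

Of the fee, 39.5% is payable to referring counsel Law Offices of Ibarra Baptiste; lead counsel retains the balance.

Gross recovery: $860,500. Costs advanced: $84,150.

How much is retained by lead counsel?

Fee base is the gross recovery, $860,500; costs are reimbursed separately.
First $167,000 at 37% = $61,790.00
Next $173,500 at 32% = $55,520.00
Next $94,500 at 29% = $27,405.00
Next $209,000 at 24% = $50,160.00
Remaining $216,500 at 15% = $32,475.00
Fee: $61,790.00 + $55,520.00 + $27,405.00 + $50,160.00 + $32,475.00 = $227,350.00
Referral share: 39.5% of $227,350.00 = $89,803.25; lead counsel retains $227,350.00 − $89,803.25 = $137,546.75.

$137,546.75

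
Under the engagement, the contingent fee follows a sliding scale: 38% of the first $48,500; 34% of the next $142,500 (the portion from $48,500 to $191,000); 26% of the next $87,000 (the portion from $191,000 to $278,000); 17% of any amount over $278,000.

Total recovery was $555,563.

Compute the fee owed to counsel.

$136,685.71

First $48,500 at 38% = $18,430.00
Next $142,500 at 34% = $48,450.00
Next $87,000 at 26% = $22,620.00
Remaining $277,563 at 17% = $47,185.71
Fee: $18,430.00 + $48,450.00 + $22,620.00 + $47,185.71 = $136,685.71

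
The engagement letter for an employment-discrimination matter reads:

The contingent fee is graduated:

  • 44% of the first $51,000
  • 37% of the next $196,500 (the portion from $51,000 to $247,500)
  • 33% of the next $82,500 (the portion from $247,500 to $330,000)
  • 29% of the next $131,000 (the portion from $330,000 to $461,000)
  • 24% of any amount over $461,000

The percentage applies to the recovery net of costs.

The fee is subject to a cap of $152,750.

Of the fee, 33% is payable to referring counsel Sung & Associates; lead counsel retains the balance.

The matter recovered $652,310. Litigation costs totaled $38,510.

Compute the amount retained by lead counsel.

Fee base (net of costs): $652,310 − $38,510 = $613,800
First $51,000 at 44% = $22,440.00
Next $196,500 at 37% = $72,705.00
Next $82,500 at 33% = $27,225.00
Next $131,000 at 29% = $37,990.00
Remaining $152,800 at 24% = $36,672.00
Fee: $22,440.00 + $72,705.00 + $27,225.00 + $37,990.00 + $36,672.00 = $197,032.00
$197,032.00 exceeds the $152,750 cap, so the fee is capped at $152,750.00.
Referral share: 33% of $152,750.00 = $50,407.50; lead counsel retains $152,750.00 − $50,407.50 = $102,342.50.

$102,342.50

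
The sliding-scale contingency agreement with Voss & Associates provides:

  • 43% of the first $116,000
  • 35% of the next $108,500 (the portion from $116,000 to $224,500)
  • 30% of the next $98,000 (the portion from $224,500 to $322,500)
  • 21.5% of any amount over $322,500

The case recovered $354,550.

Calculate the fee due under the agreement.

$124,145.75

First $116,000 at 43% = $49,880.00
Next $108,500 at 35% = $37,975.00
Next $98,000 at 30% = $29,400.00
Remaining $32,050 at 21.5% = $6,890.75
Fee: $49,880.00 + $37,975.00 + $29,400.00 + $6,890.75 = $124,145.75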